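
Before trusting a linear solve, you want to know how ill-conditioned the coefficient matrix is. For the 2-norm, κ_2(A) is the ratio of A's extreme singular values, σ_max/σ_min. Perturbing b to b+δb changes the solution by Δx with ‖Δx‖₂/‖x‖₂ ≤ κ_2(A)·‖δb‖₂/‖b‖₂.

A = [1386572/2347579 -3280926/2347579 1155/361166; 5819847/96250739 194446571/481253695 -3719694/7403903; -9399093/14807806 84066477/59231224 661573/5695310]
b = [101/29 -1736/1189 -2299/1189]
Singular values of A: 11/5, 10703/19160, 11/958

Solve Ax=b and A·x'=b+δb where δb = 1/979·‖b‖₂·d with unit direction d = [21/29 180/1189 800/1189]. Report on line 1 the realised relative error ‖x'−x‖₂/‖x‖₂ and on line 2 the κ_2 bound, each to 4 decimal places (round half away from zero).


from the listed singular values, σ₁ = 11/5, σ_n = 11/958
κ_2(A) = (11/5) / (11/958) = 191.6000
worst-case relative error ≤ 191.6000 × 1/979 = 0.1957
solve Ax = b  →  x = [74.2714 28.9767 35.1490]
‖b‖₂ = 4.2426 and ‖x‖₂ = 87.1283
with δb = [0.0031 0.0007 0.0029], A·Δx = δb → ‖Δx‖ = 0.3774
relative error = 0.0043
realised/bound (from unrounded values) ≈ 0.0221

0.0043
0.1957


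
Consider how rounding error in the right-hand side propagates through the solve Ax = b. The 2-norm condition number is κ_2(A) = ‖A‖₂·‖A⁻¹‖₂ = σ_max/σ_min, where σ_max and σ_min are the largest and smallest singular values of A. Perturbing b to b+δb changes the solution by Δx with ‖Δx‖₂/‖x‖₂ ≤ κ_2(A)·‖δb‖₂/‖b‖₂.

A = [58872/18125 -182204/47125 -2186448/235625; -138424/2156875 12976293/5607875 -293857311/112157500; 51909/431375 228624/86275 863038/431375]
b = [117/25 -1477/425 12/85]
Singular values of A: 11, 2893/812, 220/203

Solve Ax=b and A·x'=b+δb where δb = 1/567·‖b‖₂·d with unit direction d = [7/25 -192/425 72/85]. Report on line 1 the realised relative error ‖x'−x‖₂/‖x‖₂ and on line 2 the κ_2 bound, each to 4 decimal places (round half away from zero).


largest singular value 11, smallest 220/203
κ_2(A) = 11 / (220/203) = 10.1500
κ_2(A)·‖δb‖/‖b‖ = 0.0179
solve Ax = b  →  x = [2.7593 -0.6134 0.7171]
‖b‖₂ = 5.8310 and ‖x‖₂ = 2.9162
Δx = A⁻¹·δb where δb = 1/567·5.8310·d; ‖Δx‖ = 0.0095
relative error = 0.0033
realised/bound (from unrounded values) ≈ 0.1818

0.0033
0.0179


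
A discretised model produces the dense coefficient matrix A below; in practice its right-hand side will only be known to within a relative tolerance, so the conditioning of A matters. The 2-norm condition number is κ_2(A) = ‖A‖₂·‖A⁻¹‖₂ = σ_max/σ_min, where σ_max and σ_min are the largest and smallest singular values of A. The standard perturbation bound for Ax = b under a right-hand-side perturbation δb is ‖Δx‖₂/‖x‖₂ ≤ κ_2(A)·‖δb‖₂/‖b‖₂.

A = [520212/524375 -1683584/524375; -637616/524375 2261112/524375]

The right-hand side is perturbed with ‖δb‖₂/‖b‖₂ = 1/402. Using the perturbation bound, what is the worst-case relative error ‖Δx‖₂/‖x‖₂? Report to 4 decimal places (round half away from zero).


M = AᵀA = [27086987536/10998765625 -92701671552/10998765625; -92701671552/10998765625 317883302464/10998765625]. tr(M)=551952464/17598025, det(M)=2458624/17598025
solving λ² − 551952464/17598025·λ + 2458624/17598025 = 0 gives λ = 784/25, 3136/703921
κ_2(A) = √(λ_max/λ_min) = √((784/25) / (3136/703921)) = 83.9000
perturbation bound = 83.9000·1/402 = 0.2087

0.2087


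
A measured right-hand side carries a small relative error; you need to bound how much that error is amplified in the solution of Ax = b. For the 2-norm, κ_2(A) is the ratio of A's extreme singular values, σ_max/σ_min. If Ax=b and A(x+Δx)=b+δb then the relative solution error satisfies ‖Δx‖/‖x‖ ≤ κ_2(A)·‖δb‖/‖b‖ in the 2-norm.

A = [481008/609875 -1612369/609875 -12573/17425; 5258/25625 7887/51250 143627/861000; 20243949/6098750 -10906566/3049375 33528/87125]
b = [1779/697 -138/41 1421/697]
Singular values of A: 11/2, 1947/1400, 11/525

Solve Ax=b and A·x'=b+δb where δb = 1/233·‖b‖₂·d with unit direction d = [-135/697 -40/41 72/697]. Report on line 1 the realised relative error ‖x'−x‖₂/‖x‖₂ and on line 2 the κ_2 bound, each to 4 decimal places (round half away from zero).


σ_max = 11/2, σ_min = 11/525
condition number: (11/2) ÷ (11/525) = 262.5000
perturbation bound = 262.5000·1/233 = 1.1266
solve Ax = b  →  x = [-69.3204 -52.6721 113.6826]
‖b‖ = 4.6904, ‖x‖ = 143.1901
Δx = A⁻¹·δb where δb = 1/233·4.6904·d; ‖Δx‖ = 0.9608
relative error = 0.0067
realised/bound (from unrounded values) ≈ 0.0060

0.0067
1.1266


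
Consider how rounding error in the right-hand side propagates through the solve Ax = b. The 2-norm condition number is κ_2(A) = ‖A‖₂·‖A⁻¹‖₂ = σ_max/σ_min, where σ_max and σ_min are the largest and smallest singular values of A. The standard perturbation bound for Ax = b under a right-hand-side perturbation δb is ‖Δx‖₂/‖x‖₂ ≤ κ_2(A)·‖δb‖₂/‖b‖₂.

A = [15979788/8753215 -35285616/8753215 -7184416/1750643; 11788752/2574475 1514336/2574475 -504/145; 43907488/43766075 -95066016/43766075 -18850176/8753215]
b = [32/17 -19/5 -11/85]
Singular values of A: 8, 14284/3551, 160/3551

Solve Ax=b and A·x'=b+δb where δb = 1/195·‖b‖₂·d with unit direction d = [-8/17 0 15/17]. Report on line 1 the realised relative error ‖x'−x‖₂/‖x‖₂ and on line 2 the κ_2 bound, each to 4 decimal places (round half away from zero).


largest singular value 8, smallest 160/3551
κ = σ_max/σ_min = 8/(160/3551) = 177.5500
worst-case relative error ≤ 177.5500 × 1/195 = 0.9105
solve Ax = b  →  x = [-13.5227 8.8990 -15.2155]
‖b‖ = 4.2426, ‖x‖ = 22.2164
with δb = [-0.0102 0.0000 0.0192], A·Δx = δb → ‖Δx‖ = 0.4829
dividing the unrounded norms, ‖Δx‖/‖x‖ = 0.0217
tightness: 0.0217 against a bound of 0.9105 (unrounded ratio ≈ 0.0239)

0.0217
0.9105


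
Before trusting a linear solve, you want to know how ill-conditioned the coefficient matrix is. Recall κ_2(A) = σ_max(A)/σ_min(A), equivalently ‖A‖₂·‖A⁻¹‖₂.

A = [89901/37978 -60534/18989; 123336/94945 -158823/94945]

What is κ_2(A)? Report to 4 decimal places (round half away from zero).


111.7000

AᵀA = [909694881/124768900 -303164127/31192225; -303164127/31192225 404269461/31192225]; tr = 101070909/4990756, det = 164025/4990756
solving λ² − 101070909/4990756·λ + 164025/4990756 = 0 gives λ = 81/4, 2025/1247689
κ = σ_max/σ_min = (9/2)/(45/1117) = 111.7000


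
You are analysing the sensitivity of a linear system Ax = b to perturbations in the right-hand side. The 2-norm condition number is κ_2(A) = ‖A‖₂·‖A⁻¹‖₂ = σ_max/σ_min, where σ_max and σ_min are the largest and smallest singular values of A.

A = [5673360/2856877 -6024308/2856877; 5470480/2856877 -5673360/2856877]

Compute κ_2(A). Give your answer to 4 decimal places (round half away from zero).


169.8500

form AᵀA = [73856320000/9704811169 -77543484480/9704811169; -77543484480/9704811169 81426041104/9704811169] with trace 184640144/11539609 and determinant 102400/11539609
solving λ² − 184640144/11539609·λ + 102400/11539609 = 0 gives λ = 16, 6400/11539609
so κ_2 = √(16 / (6400/11539609)) = 169.8500


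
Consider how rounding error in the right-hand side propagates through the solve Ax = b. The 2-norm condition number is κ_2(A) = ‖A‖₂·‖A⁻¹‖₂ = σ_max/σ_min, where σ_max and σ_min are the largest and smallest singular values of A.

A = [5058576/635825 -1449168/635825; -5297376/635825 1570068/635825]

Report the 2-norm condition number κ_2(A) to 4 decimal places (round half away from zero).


form AᵀA = [63794748672/480705625 -18606381696/480705625; -18606381696/480705625 5428301328/480705625] with trace 110756880/769129 and determinant 331776/769129
char-poly roots: 144 and 2304/769129
κ = σ_max/σ_min = 12/(48/877) = 219.2500

219.2500


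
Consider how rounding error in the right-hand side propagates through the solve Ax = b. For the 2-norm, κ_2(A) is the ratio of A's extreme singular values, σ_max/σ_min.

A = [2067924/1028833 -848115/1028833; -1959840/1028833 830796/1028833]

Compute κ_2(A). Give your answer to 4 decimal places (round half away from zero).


170.5625

AᵀA = [9651941136/1258617529 -4021479900/1258617529; -4021479900/1258617529 1676006001/1258617529]; tr = 67029273/7447441, det = 20736/7447441
char-poly roots: 9 and 2304/7447441
κ_2(A) = √(λ_max/λ_min) = √(9 / (2304/7447441)) = 170.5625


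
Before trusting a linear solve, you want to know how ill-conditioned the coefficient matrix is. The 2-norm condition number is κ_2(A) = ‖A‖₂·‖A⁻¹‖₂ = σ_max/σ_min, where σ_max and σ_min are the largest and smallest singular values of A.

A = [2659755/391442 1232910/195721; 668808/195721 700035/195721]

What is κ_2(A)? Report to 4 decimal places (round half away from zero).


39.7000

AᵀA = [30669595929/530196676 7293454245/132549169; 7293454245/132549169 6955418925/132549169]; tr = 69549669/630436, det = 4862025/630436
eigenvalues of AᵀA: λ = (tr ± √(tr²−4·det))/2 = 441/4, 11025/157609
σ_max=√(441/4)=(21/2), σ_min=√(11025/157609)=(105/397) → κ = 39.7000


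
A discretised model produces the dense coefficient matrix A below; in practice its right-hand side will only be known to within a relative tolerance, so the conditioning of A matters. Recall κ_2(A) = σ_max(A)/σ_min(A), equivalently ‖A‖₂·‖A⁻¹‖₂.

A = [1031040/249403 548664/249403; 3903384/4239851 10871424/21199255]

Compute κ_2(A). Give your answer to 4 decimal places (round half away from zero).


M = AᵀA = [191823898176/10693834921 511519297536/53469174605; 511519297536/53469174605 1364155500096/267345873025]. tr(M)=21314024064/925072225, det(M)=331776/37002889
solving λ² − 21314024064/925072225·λ + 331776/37002889 = 0 gives λ = 576/25, 14400/37002889
σ_max=√(576/25)=(24/5), σ_min=√(14400/37002889)=(120/6083) → κ = 243.3200

243.3200


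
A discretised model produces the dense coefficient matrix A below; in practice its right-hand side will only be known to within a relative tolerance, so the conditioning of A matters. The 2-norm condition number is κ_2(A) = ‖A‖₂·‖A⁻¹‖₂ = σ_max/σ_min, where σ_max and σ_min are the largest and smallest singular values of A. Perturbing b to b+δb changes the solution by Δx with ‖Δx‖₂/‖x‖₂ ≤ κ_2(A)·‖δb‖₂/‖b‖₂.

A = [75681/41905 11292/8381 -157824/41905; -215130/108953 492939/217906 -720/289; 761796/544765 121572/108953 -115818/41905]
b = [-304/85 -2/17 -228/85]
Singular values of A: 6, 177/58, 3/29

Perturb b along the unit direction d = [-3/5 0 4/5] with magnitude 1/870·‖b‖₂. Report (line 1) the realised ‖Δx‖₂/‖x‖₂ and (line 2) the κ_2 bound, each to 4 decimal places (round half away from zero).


σ_max = 6, σ_min = 3/29
κ_2(A) = 6 / (3/29) = 58.0000
perturbation bound = 58.0000·1/870 = 0.0667
solve Ax = b  →  x = [-0.7256 -0.0375 0.5882]
2-norm of b is 4.4721; of x, 0.9349
with δb = [-0.0031 0.0000 0.0041], A·Δx = δb → ‖Δx‖ = 0.0497
relative error = 0.0532
tightness: 0.0532 against a bound of 0.0667 (unrounded ratio ≈ 0.7973)

0.0532
0.0667


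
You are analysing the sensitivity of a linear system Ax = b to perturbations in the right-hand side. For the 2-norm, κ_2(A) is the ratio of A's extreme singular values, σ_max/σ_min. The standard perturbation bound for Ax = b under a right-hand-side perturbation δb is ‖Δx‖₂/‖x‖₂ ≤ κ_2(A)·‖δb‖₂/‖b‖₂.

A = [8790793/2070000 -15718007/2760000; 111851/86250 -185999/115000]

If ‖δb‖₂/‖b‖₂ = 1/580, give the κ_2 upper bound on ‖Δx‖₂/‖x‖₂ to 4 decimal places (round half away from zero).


M = AᵀA = [135174678049/6855840000 -240251120351/9141120000; -240251120351/9141120000 427172521249/12188160000]. tr(M)=240293901601/4387737600, det(M)=46854025/175509504
eigenvalues of AᵀA: λ = (tr ± √(tr²−4·det))/2 = 1369/25, 855625/175509504
κ_2(A) = √(λ_max/λ_min) = √((1369/25) / (855625/175509504)) = 105.9840
worst-case relative error ≤ 105.9840 × 1/580 = 0.1827

0.1827


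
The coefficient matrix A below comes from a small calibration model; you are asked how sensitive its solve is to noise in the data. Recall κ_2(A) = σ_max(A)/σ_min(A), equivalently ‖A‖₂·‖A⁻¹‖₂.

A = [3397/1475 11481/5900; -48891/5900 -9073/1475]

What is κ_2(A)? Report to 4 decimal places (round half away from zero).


AᵀA = [20599709/278480 965178/17405; 965178/17405 11591381/278480]; tr = 3219109/27848, det = 3418801/891136
λ_max, λ_min = (3219109/27848 ± √646922619225/48469444)/2 = 1849/16, 1849/55696
σ_max=√(1849/16)=(43/4), σ_min=√(1849/55696)=(43/236) → κ = 59.0000

59.0000


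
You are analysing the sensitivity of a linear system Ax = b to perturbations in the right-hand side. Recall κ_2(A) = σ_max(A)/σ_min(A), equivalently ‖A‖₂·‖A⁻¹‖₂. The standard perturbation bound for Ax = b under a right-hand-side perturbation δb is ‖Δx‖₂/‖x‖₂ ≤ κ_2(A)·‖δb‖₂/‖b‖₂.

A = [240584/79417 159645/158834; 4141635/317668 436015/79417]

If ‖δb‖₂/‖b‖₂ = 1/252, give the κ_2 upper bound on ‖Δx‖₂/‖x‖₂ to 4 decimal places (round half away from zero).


0.2365

AᵀA = [10755045241/60031504 1119947085/15007876; 1119947085/15007876 467532925/15007876]; tr = 74705189/355216, det = 17682025/1420864
solving λ² − 74705189/355216·λ + 17682025/1420864 = 0 gives λ = 841/4, 21025/355216
κ = σ_max/σ_min = (29/2)/(145/596) = 59.6000
perturbation bound = 59.6000·1/252 = 0.2365


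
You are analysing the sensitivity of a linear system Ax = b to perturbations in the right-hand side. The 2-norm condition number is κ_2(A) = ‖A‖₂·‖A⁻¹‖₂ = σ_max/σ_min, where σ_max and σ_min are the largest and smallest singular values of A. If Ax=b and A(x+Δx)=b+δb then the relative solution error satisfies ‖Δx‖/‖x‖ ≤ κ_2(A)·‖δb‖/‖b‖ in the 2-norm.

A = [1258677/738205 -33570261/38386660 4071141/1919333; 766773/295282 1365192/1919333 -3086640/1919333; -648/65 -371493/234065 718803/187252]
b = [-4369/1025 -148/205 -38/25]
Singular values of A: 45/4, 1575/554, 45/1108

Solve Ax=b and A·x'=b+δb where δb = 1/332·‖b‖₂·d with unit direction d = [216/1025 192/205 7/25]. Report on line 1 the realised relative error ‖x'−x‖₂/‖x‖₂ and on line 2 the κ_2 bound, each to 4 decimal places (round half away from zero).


0.0069
0.8343

σ_max = 45/4, σ_min = 45/1108
κ_2(A) = (45/4) / (45/1108) = 277.0000
bound on ‖Δx‖/‖x‖: κ·ε = 277.0000·1/332 = 0.8343
solve Ax = b  →  x = [-0.4591 -44.9437 -20.1706]
‖b‖ = 4.5826, ‖x‖ = 49.2646
δb = ε·‖b‖·d = [0.0029 0.0129 0.0039]; solving A·Δx = δb gives ‖Δx‖ = 0.3399
relative error = 0.0069
so the bound overstates the realised error by a factor of ≈ 120.9422 (computed from the unrounded values)


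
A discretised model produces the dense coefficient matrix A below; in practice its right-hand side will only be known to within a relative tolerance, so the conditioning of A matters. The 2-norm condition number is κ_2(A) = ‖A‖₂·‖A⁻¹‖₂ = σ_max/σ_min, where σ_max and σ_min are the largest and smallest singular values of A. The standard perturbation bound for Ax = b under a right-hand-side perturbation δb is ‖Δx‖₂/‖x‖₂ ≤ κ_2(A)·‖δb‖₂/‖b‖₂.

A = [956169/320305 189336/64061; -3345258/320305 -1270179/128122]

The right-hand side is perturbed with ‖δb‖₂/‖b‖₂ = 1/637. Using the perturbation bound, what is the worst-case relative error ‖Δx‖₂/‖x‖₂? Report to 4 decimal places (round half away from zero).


0.2774

M = AᵀA = [484200409725/4103811721 461115088875/4103811721; 461115088875/4103811721 1756747175625/16415246884]. tr(M)=4391853525/19518724, det(M)=31640625/19518724
char-poly roots: 225 and 140625/19518724
σ_max=√225=15, σ_min=√(140625/19518724)=(375/4418) → κ = 176.7200
worst-case relative error ≤ 176.7200 × 1/637 = 0.2774


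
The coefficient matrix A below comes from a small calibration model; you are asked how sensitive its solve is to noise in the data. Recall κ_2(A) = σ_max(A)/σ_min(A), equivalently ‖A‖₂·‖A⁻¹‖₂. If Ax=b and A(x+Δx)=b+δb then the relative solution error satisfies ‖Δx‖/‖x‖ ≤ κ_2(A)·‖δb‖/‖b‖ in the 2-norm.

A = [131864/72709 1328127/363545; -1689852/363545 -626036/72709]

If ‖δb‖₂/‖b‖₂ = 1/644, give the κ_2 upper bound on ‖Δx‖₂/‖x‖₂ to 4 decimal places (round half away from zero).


M = AᵀA = [19469246416/782041225 1459219320/31281649; 1459219320/31281649 68413894441/782041225]. tr(M)=304093913/2706025, det(M)=126247696/67650625
λ_max, λ_min = (304093913/2706025 ± √147869515545921/11716114081)/2 = 2809/25, 44944/2706025
so κ_2 = √((2809/25) / (44944/2706025)) = 82.2500
κ_2(A)·‖δb‖/‖b‖ = 0.1277

0.1277


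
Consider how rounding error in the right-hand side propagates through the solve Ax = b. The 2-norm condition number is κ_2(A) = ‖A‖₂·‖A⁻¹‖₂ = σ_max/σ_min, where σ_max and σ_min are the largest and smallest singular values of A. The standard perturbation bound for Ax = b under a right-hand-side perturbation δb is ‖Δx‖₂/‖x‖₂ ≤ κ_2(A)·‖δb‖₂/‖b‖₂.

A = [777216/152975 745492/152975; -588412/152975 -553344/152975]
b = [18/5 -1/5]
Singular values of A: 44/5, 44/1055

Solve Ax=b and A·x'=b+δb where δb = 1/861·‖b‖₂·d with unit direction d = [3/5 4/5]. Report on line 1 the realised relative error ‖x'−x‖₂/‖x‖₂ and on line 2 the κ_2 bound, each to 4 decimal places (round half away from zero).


0.0021
0.2451

largest singular value 44/5, smallest 44/1055
κ_2(A) = (44/5) / (44/1055) = 211.0000
bound on ‖Δx‖/‖x‖: κ·ε = 211.0000·1/861 = 0.2451
solve Ax = b  →  x = [-32.8252 34.9608]
‖b‖ = 3.6056, ‖x‖ = 47.9558
re-solving with b+δb shifts x by Δx of norm 0.1004
relative error = 0.0021
realised/bound (from unrounded values) ≈ 0.0085


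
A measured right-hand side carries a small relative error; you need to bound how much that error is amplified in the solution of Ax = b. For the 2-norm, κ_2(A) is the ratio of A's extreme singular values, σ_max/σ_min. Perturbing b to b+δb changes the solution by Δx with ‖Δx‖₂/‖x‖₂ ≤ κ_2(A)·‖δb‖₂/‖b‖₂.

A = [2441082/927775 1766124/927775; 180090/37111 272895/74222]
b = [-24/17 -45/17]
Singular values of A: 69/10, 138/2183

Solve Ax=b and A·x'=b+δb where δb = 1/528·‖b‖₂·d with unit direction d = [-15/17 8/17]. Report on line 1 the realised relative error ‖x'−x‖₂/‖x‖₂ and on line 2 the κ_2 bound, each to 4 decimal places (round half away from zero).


largest singular value 69/10, smallest 138/2183
κ_2(A) = (69/10) / (138/2183) = 109.1500
bound on ‖Δx‖/‖x‖: κ·ε = 109.1500·1/528 = 0.2067
solve Ax = b  →  x = [-0.3478 -0.2609]
‖b‖ = 3.0000, ‖x‖ = 0.4348
δb = ε·‖b‖·d = [-0.0050 0.0027]; solving A·Δx = δb gives ‖Δx‖ = 0.0899
realised ‖Δx‖/‖x‖ = 0.2067
so the bound is sharp here: realised error equals the bound

0.2067
0.2067


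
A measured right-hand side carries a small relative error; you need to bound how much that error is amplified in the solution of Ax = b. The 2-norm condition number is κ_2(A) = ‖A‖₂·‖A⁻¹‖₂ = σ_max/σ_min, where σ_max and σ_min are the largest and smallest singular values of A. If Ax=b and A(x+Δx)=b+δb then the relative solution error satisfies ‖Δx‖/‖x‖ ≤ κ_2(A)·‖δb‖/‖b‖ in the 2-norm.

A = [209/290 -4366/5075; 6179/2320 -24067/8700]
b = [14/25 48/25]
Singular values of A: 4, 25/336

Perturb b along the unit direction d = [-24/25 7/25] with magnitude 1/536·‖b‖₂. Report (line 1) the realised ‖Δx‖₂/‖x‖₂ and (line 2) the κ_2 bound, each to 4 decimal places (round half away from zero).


largest singular value 4, smallest 25/336
κ_2(A) = 4 / (25/336) = 53.7600
κ_2(A)·‖δb‖/‖b‖ = 0.1003
solve Ax = b  →  x = [0.3448 -0.3621]
‖b‖ = 2.0000, ‖x‖ = 0.5000
with δb = [-0.0036 0.0010], A·Δx = δb → ‖Δx‖ = 0.0501
realised ‖Δx‖/‖x‖ = 0.1003
tightness: 0.1003 against a bound of 0.1003; the bound is attained (ratio 1)

0.1003
0.1003


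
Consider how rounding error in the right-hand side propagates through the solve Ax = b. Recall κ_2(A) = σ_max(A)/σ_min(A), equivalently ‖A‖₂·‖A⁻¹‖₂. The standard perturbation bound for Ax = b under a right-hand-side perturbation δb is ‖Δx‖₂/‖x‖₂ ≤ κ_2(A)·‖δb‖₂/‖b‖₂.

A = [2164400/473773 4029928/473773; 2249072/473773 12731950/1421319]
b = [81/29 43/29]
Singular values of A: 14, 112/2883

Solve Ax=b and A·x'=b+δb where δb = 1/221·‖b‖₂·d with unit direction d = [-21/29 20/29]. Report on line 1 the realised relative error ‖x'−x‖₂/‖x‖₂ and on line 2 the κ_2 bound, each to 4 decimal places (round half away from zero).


from the listed singular values, σ₁ = 14, σ_n = 112/2883
condition number: 14 ÷ (112/2883) = 360.3750
bound on ‖Δx‖/‖x‖: κ·ε = 360.3750·1/221 = 1.6307
solve Ax = b  →  x = [22.8136 -11.9244]
‖b‖ = 3.1623, ‖x‖ = 25.7420
δb = ε·‖b‖·d = [-0.0104 0.0099]; solving A·Δx = δb gives ‖Δx‖ = 0.3683
realised ‖Δx‖/‖x‖ = 0.0143
realised/bound (from unrounded values) ≈ 0.0088

0.0143
1.6307


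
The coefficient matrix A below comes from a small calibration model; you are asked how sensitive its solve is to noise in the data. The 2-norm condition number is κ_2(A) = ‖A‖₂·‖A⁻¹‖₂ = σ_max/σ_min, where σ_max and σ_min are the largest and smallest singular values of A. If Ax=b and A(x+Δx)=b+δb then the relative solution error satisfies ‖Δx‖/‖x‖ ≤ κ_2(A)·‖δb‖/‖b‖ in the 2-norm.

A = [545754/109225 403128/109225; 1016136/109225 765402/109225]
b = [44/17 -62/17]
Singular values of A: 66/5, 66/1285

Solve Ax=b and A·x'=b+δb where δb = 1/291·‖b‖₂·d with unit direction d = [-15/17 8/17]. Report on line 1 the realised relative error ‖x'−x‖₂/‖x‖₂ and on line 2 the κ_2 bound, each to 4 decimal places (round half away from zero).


σ_max = 66/5, σ_min = 66/1285
κ_2(A) = (66/5) / (66/1285) = 257.0000
perturbation bound = 257.0000·1/291 = 0.8832
solve Ax = b  →  x = [46.6061 -62.3939]
‖b‖ = 4.4721, ‖x‖ = 77.8789
δb = ε·‖b‖·d = [-0.0136 0.0072]; solving A·Δx = δb gives ‖Δx‖ = 0.2992
realised ‖Δx‖/‖x‖ = 0.0038
realised/bound (from unrounded values) ≈ 0.0044

0.0038
0.8832


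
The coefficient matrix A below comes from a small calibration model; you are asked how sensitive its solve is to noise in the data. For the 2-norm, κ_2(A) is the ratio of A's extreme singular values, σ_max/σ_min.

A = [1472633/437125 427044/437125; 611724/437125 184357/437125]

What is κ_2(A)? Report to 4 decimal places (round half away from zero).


AᵀA = [3009294917/226128125 877697856/226128125; 877697856/226128125 256040333/226128125]; tr = 26122682/1809025, det = 130321/45225625
λ_max, λ_min = (26122682/1809025 ± √27294271769664/130902858025)/2 = 361/25, 361/1809025
so κ_2 = √((361/25) / (361/1809025)) = 269.0000

269.0000


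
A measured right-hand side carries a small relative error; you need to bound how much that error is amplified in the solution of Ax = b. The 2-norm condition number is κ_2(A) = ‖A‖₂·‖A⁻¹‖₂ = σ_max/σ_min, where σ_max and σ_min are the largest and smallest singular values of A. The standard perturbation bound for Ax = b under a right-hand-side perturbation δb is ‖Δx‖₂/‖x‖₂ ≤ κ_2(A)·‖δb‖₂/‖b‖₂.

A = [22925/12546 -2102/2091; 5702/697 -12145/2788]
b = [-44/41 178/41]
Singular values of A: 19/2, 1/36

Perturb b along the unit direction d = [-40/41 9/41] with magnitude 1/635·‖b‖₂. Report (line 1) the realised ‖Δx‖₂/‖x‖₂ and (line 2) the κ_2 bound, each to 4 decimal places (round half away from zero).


0.0035
0.5386

largest singular value 19/2, smallest 1/36
condition number: (19/2) ÷ (1/36) = 342.0000
perturbation bound = 342.0000·1/635 = 0.5386
solve Ax = b  →  x = [34.2539 63.3313]
‖b‖₂ = 4.4721 and ‖x‖₂ = 72.0012
Δx = A⁻¹·δb where δb = 1/635·4.4721·d; ‖Δx‖ = 0.2535
realised ‖Δx‖/‖x‖ = 0.0035
realised/bound (from unrounded values) ≈ 0.0065


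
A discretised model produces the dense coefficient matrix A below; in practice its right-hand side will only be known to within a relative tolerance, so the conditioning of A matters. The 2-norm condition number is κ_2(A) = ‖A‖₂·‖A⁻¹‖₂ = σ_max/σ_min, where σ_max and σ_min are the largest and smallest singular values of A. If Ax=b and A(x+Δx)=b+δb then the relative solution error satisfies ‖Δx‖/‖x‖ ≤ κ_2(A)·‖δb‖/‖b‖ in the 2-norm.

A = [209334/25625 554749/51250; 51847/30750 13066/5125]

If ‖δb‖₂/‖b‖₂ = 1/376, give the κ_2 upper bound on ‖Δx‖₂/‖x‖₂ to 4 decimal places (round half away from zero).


AᵀA = [978434761/14062500 108661304/1171875; 108661304/1171875 193229321/1562500]; tr = 54349973/281250, det = 373301041/56250000
char-poly roots: 19321/100 and 19321/562500
κ_2(A) = √(λ_max/λ_min) = √((19321/100) / (19321/562500)) = 75.0000
perturbation bound = 75.0000·1/376 = 0.1995

0.1995


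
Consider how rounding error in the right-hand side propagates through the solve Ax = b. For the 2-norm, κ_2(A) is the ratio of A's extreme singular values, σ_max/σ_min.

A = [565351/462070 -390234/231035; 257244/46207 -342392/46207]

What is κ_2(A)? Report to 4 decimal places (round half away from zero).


M = AᵀA = [4126751521/127012900 -1375530507/31753225; -1375530507/31753225 1834080676/31753225]. tr(M)=458522969/5080516, det(M)=144400/1270129
λ_max, λ_min = (458522969/5080516 ± √210231575076408561/25811642826256)/2 = 361/4, 1600/1270129
κ_2(A) = √(λ_max/λ_min) = √((361/4) / (1600/1270129)) = 267.6625

267.6625


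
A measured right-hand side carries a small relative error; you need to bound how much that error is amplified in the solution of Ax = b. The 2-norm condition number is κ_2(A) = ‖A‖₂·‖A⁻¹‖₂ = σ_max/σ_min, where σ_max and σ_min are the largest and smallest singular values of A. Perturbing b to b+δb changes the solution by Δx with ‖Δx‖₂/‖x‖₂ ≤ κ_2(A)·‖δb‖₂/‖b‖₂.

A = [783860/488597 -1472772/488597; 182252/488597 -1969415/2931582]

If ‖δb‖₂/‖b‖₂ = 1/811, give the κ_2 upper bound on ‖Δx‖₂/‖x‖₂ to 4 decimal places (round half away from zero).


0.3241

form AᵀA = [385277984/142014889 -2167047050/426044667; -2167047050/426044667 48759464929/5112536004] with trace 216710977/17690436 and determinant 9604/4422609
solving λ² − 216710977/17690436·λ + 9604/4422609 = 0 gives λ = 49/4, 784/4422609
σ_max=√(49/4)=(7/2), σ_min=√(784/4422609)=(28/2103) → κ = 262.8750
κ_2(A)·‖δb‖/‖b‖ = 0.3241


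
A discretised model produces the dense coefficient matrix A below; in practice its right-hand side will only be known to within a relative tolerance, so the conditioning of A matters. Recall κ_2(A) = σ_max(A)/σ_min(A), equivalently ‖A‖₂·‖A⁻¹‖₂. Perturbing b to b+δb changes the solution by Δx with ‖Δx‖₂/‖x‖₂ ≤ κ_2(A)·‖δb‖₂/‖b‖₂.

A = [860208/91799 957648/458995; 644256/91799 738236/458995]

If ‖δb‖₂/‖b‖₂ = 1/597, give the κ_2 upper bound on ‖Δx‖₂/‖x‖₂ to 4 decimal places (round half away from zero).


0.5626

form AᵀA = [1155023596800/8427056401 259877888640/8427056401; 259877888640/8427056401 58483283344/8427056401] with trace 721895824/5013121 and determinant 921600/5013121
λ_max, λ_min = (721895824/5013121 ± √521115100339384576/25131382160641)/2 = 144, 6400/5013121
κ_2(A) = √(λ_max/λ_min) = √(144 / (6400/5013121)) = 335.8500
worst-case relative error ≤ 335.8500 × 1/597 = 0.5626


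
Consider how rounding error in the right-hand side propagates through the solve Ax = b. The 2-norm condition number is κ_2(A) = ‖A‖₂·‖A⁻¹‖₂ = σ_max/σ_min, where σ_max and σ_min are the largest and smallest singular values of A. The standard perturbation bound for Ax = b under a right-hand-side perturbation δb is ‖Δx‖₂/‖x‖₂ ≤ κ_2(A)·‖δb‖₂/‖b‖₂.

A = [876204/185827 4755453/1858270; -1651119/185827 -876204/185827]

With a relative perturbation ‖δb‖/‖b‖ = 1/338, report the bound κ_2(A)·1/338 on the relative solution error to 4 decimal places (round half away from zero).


0.7609

form AᵀA = [12089714193/119486761 32238611874/597433805; 32238611874/597433805 343902000681/11948676100] with trace 5373264429/41344900 and determinant 10556001/41344900
char-poly roots: 3249/25 and 3249/1653796
σ_max=√(3249/25)=(57/5), σ_min=√(3249/1653796)=(57/1286) → κ = 257.2000
bound on ‖Δx‖/‖x‖: κ·ε = 257.2000·1/338 = 0.7609


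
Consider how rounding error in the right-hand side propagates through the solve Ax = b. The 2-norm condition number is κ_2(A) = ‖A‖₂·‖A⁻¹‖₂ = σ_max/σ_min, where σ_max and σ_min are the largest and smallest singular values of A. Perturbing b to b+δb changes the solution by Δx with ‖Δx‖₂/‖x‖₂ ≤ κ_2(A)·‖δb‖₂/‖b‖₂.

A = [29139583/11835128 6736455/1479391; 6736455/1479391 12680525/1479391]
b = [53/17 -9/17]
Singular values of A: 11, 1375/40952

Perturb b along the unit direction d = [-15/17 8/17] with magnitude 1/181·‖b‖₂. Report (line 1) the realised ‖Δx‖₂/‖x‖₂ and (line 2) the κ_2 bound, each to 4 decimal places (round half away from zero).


from the listed singular values, σ₁ = 11, σ_n = 1375/40952
κ_2(A) = 11 / (1375/40952) = 327.6160
bound on ‖Δx‖/‖x‖: κ·ε = 327.6160·1/181 = 1.8100
solve Ax = b  →  x = [78.8809 -41.9668]
2-norm of b is 3.1623; of x, 89.3499
with δb = [-0.0154 0.0082], A·Δx = δb → ‖Δx‖ = 0.5203
relative error = 0.0058
realised/bound (from unrounded values) ≈ 0.0032

0.0058
1.8100


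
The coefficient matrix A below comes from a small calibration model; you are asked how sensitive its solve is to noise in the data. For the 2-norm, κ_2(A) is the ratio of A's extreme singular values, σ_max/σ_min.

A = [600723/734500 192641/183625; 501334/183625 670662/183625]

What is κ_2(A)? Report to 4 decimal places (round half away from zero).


183.6250

AᵀA = [7011584953/863184400 2337002451/215796100; 2337002451/215796100 779036917/53949025]; tr = 779047025/34527376, det = 130321/8631844
char-poly roots: 361/16 and 1444/2157961
so κ_2 = √((361/16) / (1444/2157961)) = 183.6250


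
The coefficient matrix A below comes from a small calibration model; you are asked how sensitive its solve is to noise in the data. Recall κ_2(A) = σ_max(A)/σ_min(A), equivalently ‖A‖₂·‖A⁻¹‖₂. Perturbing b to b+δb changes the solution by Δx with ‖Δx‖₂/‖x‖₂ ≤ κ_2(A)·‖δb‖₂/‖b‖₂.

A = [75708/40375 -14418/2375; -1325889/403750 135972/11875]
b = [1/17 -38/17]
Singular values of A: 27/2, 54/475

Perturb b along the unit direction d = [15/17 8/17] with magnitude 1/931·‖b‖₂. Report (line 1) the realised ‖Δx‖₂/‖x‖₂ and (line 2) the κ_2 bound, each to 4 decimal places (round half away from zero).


0.0024
0.1276

largest singular value 27/2, smallest 54/475
κ = σ_max/σ_min = (27/2)/(54/475) = 118.7500
bound on ‖Δx‖/‖x‖: κ·ε = 118.7500·1/931 = 0.1276
solve Ax = b  →  x = [-8.4030 -2.6052]
‖b‖₂ = 2.2361 and ‖x‖₂ = 8.7975
re-solving with b+δb shifts x by Δx of norm 0.0211
realised ‖Δx‖/‖x‖ = 0.0024
tightness: 0.0024 against a bound of 0.1276 (unrounded ratio ≈ 0.0188)


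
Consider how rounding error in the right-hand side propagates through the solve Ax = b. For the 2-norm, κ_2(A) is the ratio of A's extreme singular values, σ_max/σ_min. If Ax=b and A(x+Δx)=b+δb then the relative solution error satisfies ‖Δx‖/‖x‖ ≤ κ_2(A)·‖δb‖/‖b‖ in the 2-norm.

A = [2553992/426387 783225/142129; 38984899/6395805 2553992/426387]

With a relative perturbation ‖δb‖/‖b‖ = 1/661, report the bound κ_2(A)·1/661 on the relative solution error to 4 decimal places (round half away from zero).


AᵀA = [3552282111361/48640097025 225425549888/3242673135; 225425549888/3242673135 14320865329/216178209]; tr = 8055263746/57836025, det = 12117361/2313441
eigenvalues of AᵀA: λ = (tr ± √(tr²−4·det))/2 = 3481/25, 87025/2313441
so κ_2 = √((3481/25) / (87025/2313441)) = 60.8400
worst-case relative error ≤ 60.8400 × 1/661 = 0.0920

0.0920


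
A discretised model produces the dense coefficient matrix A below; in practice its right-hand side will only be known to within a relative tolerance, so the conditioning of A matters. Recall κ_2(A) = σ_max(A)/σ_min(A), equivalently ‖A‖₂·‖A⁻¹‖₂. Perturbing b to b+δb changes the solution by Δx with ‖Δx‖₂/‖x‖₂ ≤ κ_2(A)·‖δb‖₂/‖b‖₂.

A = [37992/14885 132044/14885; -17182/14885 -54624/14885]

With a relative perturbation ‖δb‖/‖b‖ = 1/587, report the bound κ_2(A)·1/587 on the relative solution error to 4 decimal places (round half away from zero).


form AᵀA = [10287652/1311025 35237664/1311025; 35237664/1311025 120824848/1311025] with trace 5244500/52441 and determinant 40000/52441
char-poly roots: 100 and 400/52441
so κ_2 = √(100 / (400/52441)) = 114.5000
bound on ‖Δx‖/‖x‖: κ·ε = 114.5000·1/587 = 0.1951

0.1951


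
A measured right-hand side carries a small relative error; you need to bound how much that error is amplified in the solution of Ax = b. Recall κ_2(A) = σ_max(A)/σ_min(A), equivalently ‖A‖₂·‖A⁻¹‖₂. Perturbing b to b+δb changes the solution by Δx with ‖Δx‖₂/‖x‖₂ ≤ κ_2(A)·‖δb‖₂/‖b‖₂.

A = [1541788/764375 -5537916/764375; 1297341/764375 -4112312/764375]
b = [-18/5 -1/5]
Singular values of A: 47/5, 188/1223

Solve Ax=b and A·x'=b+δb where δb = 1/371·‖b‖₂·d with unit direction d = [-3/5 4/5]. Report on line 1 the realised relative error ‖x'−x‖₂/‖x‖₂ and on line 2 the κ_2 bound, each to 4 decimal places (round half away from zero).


from the listed singular values, σ₁ = 47/5, σ_n = 188/1223
condition number: (47/5) ÷ (188/1223) = 61.1500
κ_2(A)·‖δb‖/‖b‖ = 0.1648
solve Ax = b  →  x = [12.4009 3.9494]
‖b‖ = 3.6056, ‖x‖ = 13.0146
δb = ε·‖b‖·d = [-0.0058 0.0078]; solving A·Δx = δb gives ‖Δx‖ = 0.0632
dividing the unrounded norms, ‖Δx‖/‖x‖ = 0.0049
tightness: 0.0049 against a bound of 0.1648 (unrounded ratio ≈ 0.0295)

0.0049
0.1648


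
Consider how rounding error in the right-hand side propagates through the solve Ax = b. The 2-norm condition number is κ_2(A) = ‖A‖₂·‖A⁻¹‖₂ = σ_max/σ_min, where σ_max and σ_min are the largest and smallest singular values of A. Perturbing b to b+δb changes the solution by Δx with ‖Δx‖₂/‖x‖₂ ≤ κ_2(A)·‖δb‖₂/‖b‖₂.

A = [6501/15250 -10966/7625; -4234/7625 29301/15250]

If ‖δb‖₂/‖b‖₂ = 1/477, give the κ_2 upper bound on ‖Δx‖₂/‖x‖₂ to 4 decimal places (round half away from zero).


0.6394

form AᵀA = [4558801/9302500 -3907008/2325625; -3907008/2325625 53582449/9302500] with trace 46513/7442 and determinant 25/59536
eigenvalues of AᵀA: λ = (tr ± √(tr²−4·det))/2 = 25/4, 1/14884
σ_max=√(25/4)=(5/2), σ_min=√(1/14884)=(1/122) → κ = 305.0000
worst-case relative error ≤ 305.0000 × 1/477 = 0.6394


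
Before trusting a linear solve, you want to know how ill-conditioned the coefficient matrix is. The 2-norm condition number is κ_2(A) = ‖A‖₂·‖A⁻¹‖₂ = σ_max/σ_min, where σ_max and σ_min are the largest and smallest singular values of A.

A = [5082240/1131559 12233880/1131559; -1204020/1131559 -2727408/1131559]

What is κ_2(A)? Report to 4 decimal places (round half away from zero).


form AᵀA = [16227738000/761704801 38940730560/761704801; 38940730560/761704801 93460186944/761704801] with trace 649040976/4507129 and determinant 2073600/4507129
solving λ² − 649040976/4507129·λ + 2073600/4507129 = 0 gives λ = 144, 14400/4507129
so κ_2 = √(144 / (14400/4507129)) = 212.3000

212.3000


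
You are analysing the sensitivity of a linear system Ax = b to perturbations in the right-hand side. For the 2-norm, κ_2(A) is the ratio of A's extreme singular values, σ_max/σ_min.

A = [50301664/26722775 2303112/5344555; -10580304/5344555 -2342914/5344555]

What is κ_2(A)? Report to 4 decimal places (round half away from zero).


AᵀA = [6336299904256/849116175625 285129700128/169823235125; 285129700128/169823235125 2566842068/6792929405]; tr = 3960235076/505125625, det = 9834496/12628140625
solving λ² − 3960235076/505125625·λ + 9834496/12628140625 = 0 gives λ = 196/25, 50176/505125625
σ_max=√(196/25)=(14/5), σ_min=√(50176/505125625)=(224/22475) → κ = 280.9375

280.9375


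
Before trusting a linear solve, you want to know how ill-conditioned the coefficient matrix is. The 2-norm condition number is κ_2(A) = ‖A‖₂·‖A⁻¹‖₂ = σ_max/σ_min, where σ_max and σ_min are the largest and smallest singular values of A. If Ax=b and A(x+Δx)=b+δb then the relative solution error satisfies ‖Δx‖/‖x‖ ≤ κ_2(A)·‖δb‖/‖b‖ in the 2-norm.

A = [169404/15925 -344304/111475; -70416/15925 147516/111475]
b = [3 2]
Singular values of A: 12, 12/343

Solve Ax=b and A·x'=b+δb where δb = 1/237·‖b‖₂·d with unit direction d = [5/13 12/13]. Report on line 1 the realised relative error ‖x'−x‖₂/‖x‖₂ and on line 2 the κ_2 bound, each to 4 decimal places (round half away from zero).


0.0051
1.4473

from the listed singular values, σ₁ = 12, σ_n = 12/343
κ = σ_max/σ_min = 12/(12/343) = 343.0000
perturbation bound = 343.0000·1/237 = 1.4473
solve Ax = b  →  x = [24.1700 82.2733]
‖b‖ = 3.6056, ‖x‖ = 85.7502
re-solving with b+δb shifts x by Δx of norm 0.4348
realised ‖Δx‖/‖x‖ = 0.0051
tightness: 0.0051 against a bound of 1.4473 (unrounded ratio ≈ 0.0035)


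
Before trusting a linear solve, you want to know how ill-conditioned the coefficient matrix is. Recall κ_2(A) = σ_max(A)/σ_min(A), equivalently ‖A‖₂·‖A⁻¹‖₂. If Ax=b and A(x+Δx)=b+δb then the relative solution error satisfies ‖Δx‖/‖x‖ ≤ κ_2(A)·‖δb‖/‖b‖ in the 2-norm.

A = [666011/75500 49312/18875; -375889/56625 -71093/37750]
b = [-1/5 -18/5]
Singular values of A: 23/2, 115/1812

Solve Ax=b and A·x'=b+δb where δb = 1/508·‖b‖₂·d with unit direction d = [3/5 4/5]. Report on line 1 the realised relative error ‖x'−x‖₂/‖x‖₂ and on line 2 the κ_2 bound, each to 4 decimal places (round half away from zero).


0.0024
0.3567

from the listed singular values, σ₁ = 23/2, σ_n = 115/1812
κ = σ_max/σ_min = (23/2)/(115/1812) = 181.2000
bound on ‖Δx‖/‖x‖: κ·ε = 181.2000·1/508 = 0.3567
solve Ax = b  →  x = [13.4024 -45.3301]
2-norm of b is 3.6056; of x, 47.2699
δb = ε·‖b‖·d = [0.0043 0.0057]; solving A·Δx = δb gives ‖Δx‖ = 0.1118
dividing the unrounded norms, ‖Δx‖/‖x‖ = 0.0024
realised/bound (from unrounded values) ≈ 0.0066


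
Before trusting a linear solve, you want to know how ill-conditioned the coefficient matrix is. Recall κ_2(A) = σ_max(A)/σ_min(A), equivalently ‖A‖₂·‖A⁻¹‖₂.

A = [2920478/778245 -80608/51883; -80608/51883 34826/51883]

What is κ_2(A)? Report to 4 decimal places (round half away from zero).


AᵀA = [59119307236/3583818225 -1642146176/238921215; -1642146176/238921215 45624260/15928081]; tr = 410560744/21206025, det = 234256/21206025
solving λ² − 410560744/21206025·λ + 234256/21206025 = 0 gives λ = 484/25, 484/848241
κ_2(A) = √(λ_max/λ_min) = √((484/25) / (484/848241)) = 184.2000

184.2000
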